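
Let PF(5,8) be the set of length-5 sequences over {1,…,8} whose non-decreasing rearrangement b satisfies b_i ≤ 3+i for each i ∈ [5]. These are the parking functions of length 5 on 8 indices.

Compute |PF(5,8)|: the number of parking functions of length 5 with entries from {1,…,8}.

Count = (8+1−5)·(8+1)^{5−1} = 4×6561 = 26244
E.g. (6,2,7,5,5) → sorted (2,5,5,6,7): b_i ≤ 3+i ∀i, a PF.

26244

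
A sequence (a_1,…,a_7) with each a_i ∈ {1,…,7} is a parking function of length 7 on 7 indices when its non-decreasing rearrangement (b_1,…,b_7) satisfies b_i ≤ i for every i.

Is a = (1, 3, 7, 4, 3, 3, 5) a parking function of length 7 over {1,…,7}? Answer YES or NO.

NO

Order a: b = (1, 3, 3, 3, 4, 5, 7).
  b_1=1 ≤ 1
  b_2=3 > 2
  fails at i=2 ⇒ NO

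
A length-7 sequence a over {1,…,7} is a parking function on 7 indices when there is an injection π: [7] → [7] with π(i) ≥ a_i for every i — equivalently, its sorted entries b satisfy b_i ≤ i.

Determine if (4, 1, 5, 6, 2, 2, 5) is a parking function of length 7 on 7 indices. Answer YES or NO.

Rearranged: b = (1, 2, 2, 4, 5, 5, 6).
  b_1=1 ≤ 1
  b_2=2 ≤ 2
  b_3=2 ≤ 3
  b_4=4 ≤ 4
  b_5=5 ≤ 5
  b_6=5 ≤ 6
  b_7=6 ≤ 7
All bounds hold ⇒ YES

YES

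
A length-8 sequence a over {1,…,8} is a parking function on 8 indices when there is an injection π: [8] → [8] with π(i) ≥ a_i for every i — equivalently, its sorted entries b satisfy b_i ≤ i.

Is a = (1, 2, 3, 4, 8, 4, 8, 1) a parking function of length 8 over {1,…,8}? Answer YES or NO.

Order a: b = (1, 1, 2, 3, 4, 4, 8, 8).
  b_1=1 ≤ 1
  b_2=1 ≤ 2
  b_3=2 ≤ 3
  b_4=3 ≤ 4
  b_5=4 ≤ 5
  b_6=4 ≤ 6
  b_7=8 > 7
  fails at i=7 ⇒ NO

NO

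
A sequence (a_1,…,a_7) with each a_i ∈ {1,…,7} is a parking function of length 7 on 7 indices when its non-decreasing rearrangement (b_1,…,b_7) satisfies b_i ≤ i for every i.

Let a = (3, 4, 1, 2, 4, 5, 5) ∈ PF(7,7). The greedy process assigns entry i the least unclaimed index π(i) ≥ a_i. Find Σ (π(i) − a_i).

4

Σπ(i) = 1+…+7 = 28; Σa = 3+4+1+2+4+5+5 = 24; disp = 28−24 = 4.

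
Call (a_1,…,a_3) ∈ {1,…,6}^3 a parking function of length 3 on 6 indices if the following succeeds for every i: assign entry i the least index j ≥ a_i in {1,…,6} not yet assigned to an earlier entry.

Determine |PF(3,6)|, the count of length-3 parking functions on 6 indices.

196

|PF(3,6)| = (6+1−3)·(6+1)^{3−1} = 4 · 49 = 196 (Konheim–Weiss)
E.g. (5,2,4) → sorted (2,4,5): b_i ≤ 3+i ∀i, a PF.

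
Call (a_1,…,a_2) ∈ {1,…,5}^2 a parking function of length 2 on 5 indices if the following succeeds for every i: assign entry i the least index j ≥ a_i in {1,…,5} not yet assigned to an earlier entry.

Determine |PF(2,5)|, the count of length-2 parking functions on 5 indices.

|PF(2,5)| = (5+1−2)·(5+1)^{2−1} = 4×6 = 24 (Pollak)
Example (1,3) → sorted (1,3): b_i ≤ 3+i ∀i, a PF.

24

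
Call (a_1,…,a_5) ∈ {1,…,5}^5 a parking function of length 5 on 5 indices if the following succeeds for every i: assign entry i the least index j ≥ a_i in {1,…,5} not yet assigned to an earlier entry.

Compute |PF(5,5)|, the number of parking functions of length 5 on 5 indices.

1296

Count = (5+1−5)·(5+1)^{5−1} = 1 · 1296 = 1296 (Konheim–Weiss)
E.g. (4,1,5,3,2) → sorted (1,2,3,4,5): b_i ≤ i ∀i, a PF.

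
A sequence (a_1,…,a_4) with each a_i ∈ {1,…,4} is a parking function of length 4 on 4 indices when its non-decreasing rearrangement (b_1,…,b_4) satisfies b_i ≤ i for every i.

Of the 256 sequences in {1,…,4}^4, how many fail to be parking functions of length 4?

131

|PF(4,4)| = (5−4)·5^(4−1) = 1×125 = 125 (Konheim–Weiss)
Check (4,4,4,4) → sorted (4,4,4,4): b_1=4>1, not a PF.
4^4 − 125 = 256 − 125 = 131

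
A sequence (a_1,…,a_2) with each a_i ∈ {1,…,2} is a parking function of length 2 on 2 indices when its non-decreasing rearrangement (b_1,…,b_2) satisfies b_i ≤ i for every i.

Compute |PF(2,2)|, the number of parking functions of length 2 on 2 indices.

#PF = (2−2+1)·(2+1)^(2−1) = 1 · 3 = 3
E.g. (1,1) → sorted (1,1): b_i ≤ i ∀i, a PF.

3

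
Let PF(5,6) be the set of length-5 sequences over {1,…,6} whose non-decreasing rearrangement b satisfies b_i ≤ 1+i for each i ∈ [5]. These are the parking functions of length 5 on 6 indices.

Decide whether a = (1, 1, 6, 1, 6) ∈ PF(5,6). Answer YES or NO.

Sorted: b = (1, 1, 1, 6, 6).
  b_1=1 ≤ 2
  b_2=1 ≤ 3
  b_3=1 ≤ 4
  b_4=6 > 5
  fails at i=4 ⇒ NO

NO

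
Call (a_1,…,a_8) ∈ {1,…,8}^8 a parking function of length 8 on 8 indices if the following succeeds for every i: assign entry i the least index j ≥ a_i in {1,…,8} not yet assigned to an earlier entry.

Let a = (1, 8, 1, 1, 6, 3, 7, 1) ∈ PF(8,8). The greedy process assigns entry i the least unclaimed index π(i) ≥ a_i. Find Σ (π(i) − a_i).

Σπ(i) = 1+…+8 = 36; Σa = 1+8+1+1+6+3+7+1 = 28; disp = 36−28 = 8.

8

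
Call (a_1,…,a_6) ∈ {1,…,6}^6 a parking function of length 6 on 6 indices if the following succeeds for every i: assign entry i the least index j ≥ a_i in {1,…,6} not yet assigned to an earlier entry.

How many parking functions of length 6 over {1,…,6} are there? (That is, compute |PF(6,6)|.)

|PF(6,6)| = (7−6)·7^(6−1) = 1×16807 = 16807
Example (1,1,6,1,4,5) → sorted (1,1,1,4,5,6): b_i ≤ i ∀i, a PF.

16807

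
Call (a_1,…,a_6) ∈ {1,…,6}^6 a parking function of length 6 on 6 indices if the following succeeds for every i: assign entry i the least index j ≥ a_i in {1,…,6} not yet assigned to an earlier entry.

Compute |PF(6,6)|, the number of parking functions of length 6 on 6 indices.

16807

#PF = (7−6)·7^(6−1) = 1×16807 = 16807 [KW]
Check (3,2,6,1,1,2) → sorted (1,1,2,2,3,6): b_i ≤ i ∀i, a PF.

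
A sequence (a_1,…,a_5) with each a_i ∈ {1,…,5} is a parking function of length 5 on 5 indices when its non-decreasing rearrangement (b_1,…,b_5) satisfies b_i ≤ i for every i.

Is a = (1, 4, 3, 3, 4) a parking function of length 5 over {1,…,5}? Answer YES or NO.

Order a: b = (1, 3, 3, 4, 4).
  b_1=1 ≤ 1
  b_2=3 > 2
  fails at i=2 ⇒ NO

NO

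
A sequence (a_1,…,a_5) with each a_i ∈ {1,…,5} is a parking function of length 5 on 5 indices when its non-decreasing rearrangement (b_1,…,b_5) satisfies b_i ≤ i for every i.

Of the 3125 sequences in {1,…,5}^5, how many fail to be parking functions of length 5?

Count = (5−5+1)·(5+1)^(5−1) = 1·1296 = 1296
Check (3,4,4,4,5) → sorted (3,4,4,4,5): b_1=3>1, not a PF.
So 3125 − 1296 = 1829 fail.

1829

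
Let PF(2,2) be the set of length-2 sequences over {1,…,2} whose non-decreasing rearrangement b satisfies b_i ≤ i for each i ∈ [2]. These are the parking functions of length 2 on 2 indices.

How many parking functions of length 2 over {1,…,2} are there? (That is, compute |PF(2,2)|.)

3

|PF(2,2)| = (3−2)·3^(2−1) = 1·3 = 3 (Pollak)
E.g. (1,1) → sorted (1,1): b_i ≤ i ∀i, a PF.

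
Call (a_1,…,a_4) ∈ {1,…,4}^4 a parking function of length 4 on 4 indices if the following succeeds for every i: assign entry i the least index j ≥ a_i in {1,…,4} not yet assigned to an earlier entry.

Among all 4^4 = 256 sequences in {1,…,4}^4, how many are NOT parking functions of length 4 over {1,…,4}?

|PF| = (5−4)·5^(4−1) = 1·125 = 125 (Pollak)
Example (4,4,4,2) → sorted (2,4,4,4): b_1=2>1, not a PF.
So 256 − 125 = 131 fail.

131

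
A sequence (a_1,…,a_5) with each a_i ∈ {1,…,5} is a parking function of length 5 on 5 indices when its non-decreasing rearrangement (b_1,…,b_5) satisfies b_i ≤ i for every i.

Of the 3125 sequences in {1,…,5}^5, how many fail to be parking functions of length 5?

1829

Count = 1·6^4 = 1×1296 = 1296
Example (5,5,2,5,4) → sorted (2,4,5,5,5): b_1=2>1, not a PF.
So 3125 − 1296 = 1829 fail.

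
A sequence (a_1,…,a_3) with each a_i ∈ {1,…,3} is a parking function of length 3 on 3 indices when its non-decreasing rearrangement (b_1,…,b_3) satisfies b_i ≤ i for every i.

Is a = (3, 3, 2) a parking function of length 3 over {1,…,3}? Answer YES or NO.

Order a: b = (2, 3, 3).
  b_1=2 > 1
  fails at i=1 ⇒ NO

NO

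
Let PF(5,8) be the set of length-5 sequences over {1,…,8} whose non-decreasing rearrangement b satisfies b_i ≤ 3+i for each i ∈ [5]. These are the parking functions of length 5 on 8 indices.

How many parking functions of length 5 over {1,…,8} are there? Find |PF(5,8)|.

#PF = (8+1−5)·(8+1)^{5−1} = 4×6561 = 26244
Example (3,8,5,4,1) → sorted (1,3,4,5,8): b_i ≤ 3+i ∀i, a PF.

26244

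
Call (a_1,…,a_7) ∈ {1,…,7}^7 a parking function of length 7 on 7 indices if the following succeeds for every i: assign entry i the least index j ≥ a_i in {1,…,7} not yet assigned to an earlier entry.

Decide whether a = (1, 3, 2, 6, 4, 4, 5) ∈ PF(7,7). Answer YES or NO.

Sorted: b = (1, 2, 3, 4, 4, 5, 6).
  b_1=1 ≤ 1
  b_2=2 ≤ 2
  b_3=3 ≤ 3
  b_4=4 ≤ 4
  b_5=4 ≤ 5
  b_6=5 ≤ 6
  b_7=6 ≤ 7
All bounds hold ⇒ YES

YES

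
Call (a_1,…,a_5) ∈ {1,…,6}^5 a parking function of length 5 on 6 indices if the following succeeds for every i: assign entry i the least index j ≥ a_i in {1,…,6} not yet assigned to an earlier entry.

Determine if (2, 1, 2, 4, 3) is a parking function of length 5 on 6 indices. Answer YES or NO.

YES

Order a: b = (1, 2, 2, 3, 4).
  b_1=1 ≤ 2
  b_2=2 ≤ 3
  b_3=2 ≤ 4
  b_4=3 ≤ 5
  b_5=4 ≤ 6
All bounds hold ⇒ YES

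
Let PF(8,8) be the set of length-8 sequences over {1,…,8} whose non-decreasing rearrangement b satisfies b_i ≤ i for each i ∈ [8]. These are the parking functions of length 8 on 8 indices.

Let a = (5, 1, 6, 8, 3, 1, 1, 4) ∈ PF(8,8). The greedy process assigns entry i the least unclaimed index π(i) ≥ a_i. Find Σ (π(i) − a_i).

7

Σπ(i) = 1+…+8 = 36; Σa = 5+1+6+8+3+1+1+4 = 29; disp = 36−29 = 7.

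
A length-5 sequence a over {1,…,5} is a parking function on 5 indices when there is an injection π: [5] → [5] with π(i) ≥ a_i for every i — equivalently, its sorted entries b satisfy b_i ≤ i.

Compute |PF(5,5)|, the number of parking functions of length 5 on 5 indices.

1296

Count = (5−5+1)·(5+1)^(5−1) = 1 · 1296 = 1296 [KW]
One tuple (4,1,2,1,4) → sorted (1,1,2,4,4): b_i ≤ i ∀i, a PF.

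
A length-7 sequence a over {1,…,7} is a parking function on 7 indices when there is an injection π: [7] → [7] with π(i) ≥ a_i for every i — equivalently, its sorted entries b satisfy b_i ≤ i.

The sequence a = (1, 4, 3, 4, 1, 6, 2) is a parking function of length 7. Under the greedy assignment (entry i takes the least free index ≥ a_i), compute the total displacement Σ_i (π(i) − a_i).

7

Σπ = 7·8/2 = 28 (π permutes [7]); Σa = 1+4+3+4+1+6+2 = 21; disp = 28−21 = 7.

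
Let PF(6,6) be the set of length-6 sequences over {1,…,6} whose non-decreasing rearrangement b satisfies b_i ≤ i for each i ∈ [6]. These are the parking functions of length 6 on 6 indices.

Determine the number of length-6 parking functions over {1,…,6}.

16807

Count = (6−6+1)·(6+1)^(6−1) = 1·16807 = 16807 [KW]
Example (1,5,6,2,2,4) → sorted (1,2,2,4,5,6): b_i ≤ i ∀i, a PF.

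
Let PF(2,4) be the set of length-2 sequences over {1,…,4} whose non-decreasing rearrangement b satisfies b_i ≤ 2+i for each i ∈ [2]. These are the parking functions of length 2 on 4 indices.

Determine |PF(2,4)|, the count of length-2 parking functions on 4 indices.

15

|PF(2,4)| = (4−2+1)·(4+1)^(2−1) = 3 · 5 = 15 (Pollak)
Check (4,3) → sorted (3,4): b_i ≤ 2+i ∀i, a PF.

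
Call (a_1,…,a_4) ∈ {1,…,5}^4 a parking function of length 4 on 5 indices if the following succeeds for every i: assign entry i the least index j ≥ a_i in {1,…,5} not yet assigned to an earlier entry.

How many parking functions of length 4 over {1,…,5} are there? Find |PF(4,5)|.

#PF = 2·6^3 = 2×216 = 432 (Pollak)
One tuple (2,2,5,2) → sorted (2,2,2,5): b_i ≤ 1+i ∀i, a PF.

432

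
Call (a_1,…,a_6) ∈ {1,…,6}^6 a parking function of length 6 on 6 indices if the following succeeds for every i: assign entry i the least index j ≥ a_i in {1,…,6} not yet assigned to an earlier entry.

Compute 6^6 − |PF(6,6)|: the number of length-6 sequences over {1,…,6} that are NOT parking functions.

#PF = (6+1−6)·(6+1)^{6−1} = 1·16807 = 16807 (Pollak)
E.g. (5,2,6,6,6,1) → sorted (1,2,5,6,6,6): b_3=5>3, not a PF.
Total 46656; non-PF = 46656−16807 = 29849

29849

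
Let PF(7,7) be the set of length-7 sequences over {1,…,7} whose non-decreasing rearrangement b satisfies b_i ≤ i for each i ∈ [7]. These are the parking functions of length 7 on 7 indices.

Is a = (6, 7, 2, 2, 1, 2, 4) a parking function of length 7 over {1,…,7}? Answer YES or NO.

YES

Rearranged: b = (1, 2, 2, 2, 4, 6, 7).
  b_1=1 ≤ 1
  b_2=2 ≤ 2
  b_3=2 ≤ 3
  b_4=2 ≤ 4
  b_5=4 ≤ 5
  b_6=6 ≤ 6
  b_7=7 ≤ 7
All bounds hold ⇒ YES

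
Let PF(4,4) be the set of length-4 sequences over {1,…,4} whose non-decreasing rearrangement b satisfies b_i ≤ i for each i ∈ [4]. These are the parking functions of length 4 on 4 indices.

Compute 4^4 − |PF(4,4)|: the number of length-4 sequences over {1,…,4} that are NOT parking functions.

#PF = (4+1−4)·(4+1)^{4−1} = 1×125 = 125 (Pollak)
Example (3,4,3,4) → sorted (3,3,4,4): b_1=3>1, not a PF.
Total 256; non-PF = 256−125 = 131

131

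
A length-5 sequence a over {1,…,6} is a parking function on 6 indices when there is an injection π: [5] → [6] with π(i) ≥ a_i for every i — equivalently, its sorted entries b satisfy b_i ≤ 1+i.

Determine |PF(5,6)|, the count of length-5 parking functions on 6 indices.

Count = (6+1−5)·(6+1)^{5−1} = 2×2401 = 4802 (Konheim–Weiss)
One tuple (1,6,2,2,1) → sorted (1,1,2,2,6): b_i ≤ 1+i ∀i, a PF.

4802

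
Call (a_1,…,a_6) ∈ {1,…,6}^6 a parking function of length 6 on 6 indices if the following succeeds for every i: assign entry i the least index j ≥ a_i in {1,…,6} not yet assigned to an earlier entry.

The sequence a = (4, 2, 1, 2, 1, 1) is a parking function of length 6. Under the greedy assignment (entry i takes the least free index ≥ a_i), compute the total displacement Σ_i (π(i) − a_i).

10

Σπ(i) = 1+…+6 = 21; Σa = 4+2+1+2+1+1 = 11; disp = 21−11 = 10.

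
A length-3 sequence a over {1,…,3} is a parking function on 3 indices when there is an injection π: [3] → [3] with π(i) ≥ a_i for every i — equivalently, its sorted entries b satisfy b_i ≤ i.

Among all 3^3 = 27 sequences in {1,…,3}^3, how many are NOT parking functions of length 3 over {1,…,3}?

|PF| = (4−3)·4^(3−1) = 1 · 16 = 16 (Pollak)
Check (2,2,3) → sorted (2,2,3): b_1=2>1, not a PF.
So 27 − 16 = 11 fail.

11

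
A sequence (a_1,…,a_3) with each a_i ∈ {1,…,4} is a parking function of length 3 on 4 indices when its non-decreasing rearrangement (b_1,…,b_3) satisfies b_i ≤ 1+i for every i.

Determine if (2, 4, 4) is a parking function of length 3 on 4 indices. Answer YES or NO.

Sorted: b = (2, 4, 4).
  b_1=2 ≤ 2
  b_2=4 > 3
  fails at i=2 ⇒ NO

NO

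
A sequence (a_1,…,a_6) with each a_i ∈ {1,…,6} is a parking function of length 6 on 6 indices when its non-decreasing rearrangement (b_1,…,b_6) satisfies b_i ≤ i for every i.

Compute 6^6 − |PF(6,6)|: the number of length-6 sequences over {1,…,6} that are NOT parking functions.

#PF = (6−6+1)·(6+1)^(6−1) = 1×16807 = 16807 (Pollak)
Example (3,4,5,3,6,5) → sorted (3,3,4,5,5,6): b_1=3>1, not a PF.
6^6 − 16807 = 46656 − 16807 = 29849

29849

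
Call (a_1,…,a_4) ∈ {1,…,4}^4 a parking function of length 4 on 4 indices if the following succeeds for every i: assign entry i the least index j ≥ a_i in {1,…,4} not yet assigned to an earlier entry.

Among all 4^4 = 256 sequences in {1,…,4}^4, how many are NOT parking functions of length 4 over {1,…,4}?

|PF| = (5−4)·5^(4−1) = 1 · 125 = 125 [KW]
One tuple (4,4,4,4) → sorted (4,4,4,4): b_1=4>1, not a PF.
Total 256; non-PF = 256−125 = 131

131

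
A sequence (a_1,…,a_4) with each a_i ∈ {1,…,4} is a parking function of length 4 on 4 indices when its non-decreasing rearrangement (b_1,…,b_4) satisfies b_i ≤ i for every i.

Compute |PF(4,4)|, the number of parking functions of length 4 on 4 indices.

125

Count = (4+1−4)·(4+1)^{4−1} = 1 · 125 = 125 [KW]
One tuple (1,4,2,1) → sorted (1,1,2,4): b_i ≤ i ∀i, a PF.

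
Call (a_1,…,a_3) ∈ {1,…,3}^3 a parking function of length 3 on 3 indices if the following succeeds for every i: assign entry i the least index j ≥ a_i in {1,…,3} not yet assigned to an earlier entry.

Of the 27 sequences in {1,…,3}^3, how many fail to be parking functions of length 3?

11

Count = (4−3)·4^(3−1) = 1 · 16 = 16 [KW]
One tuple (3,2,3) → sorted (2,3,3): b_1=2>1, not a PF.
Total 27; non-PF = 27−16 = 11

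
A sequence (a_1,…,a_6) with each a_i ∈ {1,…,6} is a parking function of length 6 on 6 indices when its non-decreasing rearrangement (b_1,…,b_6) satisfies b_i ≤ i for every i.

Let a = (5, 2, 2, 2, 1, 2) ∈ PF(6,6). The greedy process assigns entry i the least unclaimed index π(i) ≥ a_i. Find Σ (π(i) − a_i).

Σπ = 6·7/2 = 21 (π permutes [6]); Σa = 5+2+2+2+1+2 = 14; disp = 21−14 = 7.

7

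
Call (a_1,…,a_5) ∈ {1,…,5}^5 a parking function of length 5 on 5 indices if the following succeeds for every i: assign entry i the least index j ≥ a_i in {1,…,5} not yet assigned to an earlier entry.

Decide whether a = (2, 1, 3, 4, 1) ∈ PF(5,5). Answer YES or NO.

YES

Sorted: b = (1, 1, 2, 3, 4).
  b_1=1 ≤ 1
  b_2=1 ≤ 2
  b_3=2 ≤ 3
  b_4=3 ≤ 4
  b_5=4 ≤ 5
All bounds hold ⇒ YES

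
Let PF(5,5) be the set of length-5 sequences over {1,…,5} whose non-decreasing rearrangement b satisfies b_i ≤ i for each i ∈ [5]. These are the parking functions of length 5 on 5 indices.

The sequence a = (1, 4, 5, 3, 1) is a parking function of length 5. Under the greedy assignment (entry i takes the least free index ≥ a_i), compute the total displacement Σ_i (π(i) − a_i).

Σπ = 15 ({1..5} each once); Σa = 1+4+5+3+1 = 14; disp = 15−14 = 1.

1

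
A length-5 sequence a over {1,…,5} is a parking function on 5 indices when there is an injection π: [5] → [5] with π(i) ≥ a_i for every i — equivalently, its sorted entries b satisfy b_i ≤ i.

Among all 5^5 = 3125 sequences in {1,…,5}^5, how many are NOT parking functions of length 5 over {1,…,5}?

#PF = (5+1−5)·(5+1)^{5−1} = 1·1296 = 1296
E.g. (4,5,2,5,5) → sorted (2,4,5,5,5): b_1=2>1, not a PF.
So 3125 − 1296 = 1829 fail.

1829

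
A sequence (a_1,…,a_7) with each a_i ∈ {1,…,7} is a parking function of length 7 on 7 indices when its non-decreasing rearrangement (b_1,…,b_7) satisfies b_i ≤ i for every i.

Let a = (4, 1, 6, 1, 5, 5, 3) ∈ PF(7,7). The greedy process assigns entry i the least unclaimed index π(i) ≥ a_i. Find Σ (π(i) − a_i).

3

Σπ = 7·8/2 = 28 (π permutes [7]); Σa = 4+1+6+1+5+5+3 = 25; disp = 28−25 = 3.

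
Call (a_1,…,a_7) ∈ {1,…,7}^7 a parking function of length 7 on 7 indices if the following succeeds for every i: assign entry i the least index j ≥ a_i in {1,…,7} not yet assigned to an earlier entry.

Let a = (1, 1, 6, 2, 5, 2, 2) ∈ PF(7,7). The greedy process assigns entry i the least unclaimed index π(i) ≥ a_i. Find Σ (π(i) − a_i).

Σπ = 7·8/2 = 28 (π permutes [7]); Σa = 1+1+6+2+5+2+2 = 19; disp = 28−19 = 9.

9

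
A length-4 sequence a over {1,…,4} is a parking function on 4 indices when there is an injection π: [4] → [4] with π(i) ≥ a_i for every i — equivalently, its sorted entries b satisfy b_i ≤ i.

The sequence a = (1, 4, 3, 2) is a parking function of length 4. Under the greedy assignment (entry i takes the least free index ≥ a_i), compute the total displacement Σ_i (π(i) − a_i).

0

Σπ = 4·5/2 = 10 (π permutes [4]); Σa = 1+4+3+2 = 10; disp = 10−10 = 0.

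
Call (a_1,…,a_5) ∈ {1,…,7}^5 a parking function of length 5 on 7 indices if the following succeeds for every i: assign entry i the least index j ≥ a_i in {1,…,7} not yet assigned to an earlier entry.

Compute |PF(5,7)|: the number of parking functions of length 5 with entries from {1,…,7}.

#PF = (7+1−5)·(7+1)^{5−1} = 3 · 4096 = 12288
One tuple (5,7,2,1,5) → sorted (1,2,5,5,7): b_i ≤ 2+i ∀i, a PF.

12288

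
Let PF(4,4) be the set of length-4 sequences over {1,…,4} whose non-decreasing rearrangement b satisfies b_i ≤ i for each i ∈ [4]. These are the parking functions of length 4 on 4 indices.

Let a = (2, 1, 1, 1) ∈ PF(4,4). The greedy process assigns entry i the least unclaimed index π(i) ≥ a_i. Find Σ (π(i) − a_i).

5

Σπ(i) = 1+…+4 = 10; Σa = 2+1+1+1 = 5; disp = 10−5 = 5.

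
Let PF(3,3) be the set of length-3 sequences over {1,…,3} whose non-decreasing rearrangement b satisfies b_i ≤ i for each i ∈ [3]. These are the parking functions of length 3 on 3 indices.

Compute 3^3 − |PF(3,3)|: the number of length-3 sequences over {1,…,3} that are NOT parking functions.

11

Count = (3+1−3)·(3+1)^{3−1} = 1 · 16 = 16
E.g. (3,1,3) → sorted (1,3,3): b_2=3>2, not a PF.
So 27 − 16 = 11 fail.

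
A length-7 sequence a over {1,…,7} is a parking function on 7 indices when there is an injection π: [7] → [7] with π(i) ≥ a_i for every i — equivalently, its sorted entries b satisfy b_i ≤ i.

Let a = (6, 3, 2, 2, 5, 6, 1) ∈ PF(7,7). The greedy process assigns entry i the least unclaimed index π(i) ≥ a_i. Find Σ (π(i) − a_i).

Σπ = 7·8/2 = 28 (π permutes [7]); Σa = 6+3+2+2+5+6+1 = 25; disp = 28−25 = 3.

3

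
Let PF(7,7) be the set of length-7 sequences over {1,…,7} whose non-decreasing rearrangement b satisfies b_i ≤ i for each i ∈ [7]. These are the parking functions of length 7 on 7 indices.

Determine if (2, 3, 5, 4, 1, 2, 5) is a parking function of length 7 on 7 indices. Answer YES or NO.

Sorted: b = (1, 2, 2, 3, 4, 5, 5).
  b_1=1 ≤ 1
  b_2=2 ≤ 2
  b_3=2 ≤ 3
  b_4=3 ≤ 4
  b_5=4 ≤ 5
  b_6=5 ≤ 6
  b_7=5 ≤ 7
All bounds hold ⇒ YES

YES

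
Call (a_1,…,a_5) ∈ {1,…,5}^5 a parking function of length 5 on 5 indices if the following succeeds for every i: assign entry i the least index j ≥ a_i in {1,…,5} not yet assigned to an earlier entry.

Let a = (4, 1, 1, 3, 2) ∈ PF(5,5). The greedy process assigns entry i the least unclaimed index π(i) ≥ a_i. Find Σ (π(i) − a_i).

Σπ = 5·6/2 = 15 (π permutes [5]); Σa = 4+1+1+3+2 = 11; disp = 15−11 = 4.

4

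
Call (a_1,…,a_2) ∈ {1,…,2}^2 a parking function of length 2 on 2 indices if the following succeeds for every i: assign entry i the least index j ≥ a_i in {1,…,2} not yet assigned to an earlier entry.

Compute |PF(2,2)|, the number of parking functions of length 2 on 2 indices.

|PF| = 1·3^1 = 1·3 = 3 (Konheim–Weiss)
One tuple (2,1) → sorted (1,2): b_i ≤ i ∀i, a PF.

3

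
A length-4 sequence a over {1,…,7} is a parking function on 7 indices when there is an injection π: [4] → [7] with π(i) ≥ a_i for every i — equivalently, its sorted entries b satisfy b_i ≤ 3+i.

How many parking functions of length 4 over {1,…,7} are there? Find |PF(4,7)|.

2048

Count = (7+1−4)·(7+1)^{4−1} = 4·512 = 2048 [KW]
Check (4,7,3,2) → sorted (2,3,4,7): b_i ≤ 3+i ∀i, a PF.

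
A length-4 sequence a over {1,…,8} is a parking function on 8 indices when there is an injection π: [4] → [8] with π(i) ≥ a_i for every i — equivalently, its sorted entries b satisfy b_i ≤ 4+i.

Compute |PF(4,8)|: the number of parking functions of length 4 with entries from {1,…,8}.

3645

Count = 5·9^3 = 5×729 = 3645
E.g. (6,1,6,6) → sorted (1,6,6,6): b_i ≤ 4+i ∀i, a PF.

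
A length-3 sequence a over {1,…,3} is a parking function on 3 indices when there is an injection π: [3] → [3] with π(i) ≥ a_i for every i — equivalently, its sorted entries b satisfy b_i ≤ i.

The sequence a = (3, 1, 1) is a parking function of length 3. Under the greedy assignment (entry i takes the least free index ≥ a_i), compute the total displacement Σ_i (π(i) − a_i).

Σπ = 6 ({1..3} each once); Σa = 3+1+1 = 5; disp = 6−5 = 1.

1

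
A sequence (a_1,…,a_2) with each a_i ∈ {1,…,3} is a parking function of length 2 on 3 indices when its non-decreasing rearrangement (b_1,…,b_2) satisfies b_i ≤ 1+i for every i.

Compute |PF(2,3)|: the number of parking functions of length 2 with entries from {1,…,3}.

Count = (3+1−2)·(3+1)^{2−1} = 2·4 = 8 (Konheim–Weiss)
Check (3,2) → sorted (2,3): b_i ≤ 1+i ∀i, a PF.

8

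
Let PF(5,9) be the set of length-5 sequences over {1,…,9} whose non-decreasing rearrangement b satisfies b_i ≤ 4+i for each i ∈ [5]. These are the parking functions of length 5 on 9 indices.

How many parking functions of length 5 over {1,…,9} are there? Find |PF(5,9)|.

Count = (9+1−5)·(9+1)^{5−1} = 5 · 10000 = 50000 [KW]
Example (9,4,8,1,3) → sorted (1,3,4,8,9): b_i ≤ 4+i ∀i, a PF.

50000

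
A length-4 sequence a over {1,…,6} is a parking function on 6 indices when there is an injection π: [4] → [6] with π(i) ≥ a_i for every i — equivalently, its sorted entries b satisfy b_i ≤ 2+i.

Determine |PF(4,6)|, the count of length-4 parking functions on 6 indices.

|PF| = 3·7^3 = 3×343 = 1029 (Konheim–Weiss)
Check (3,4,1,1) → sorted (1,1,3,4): b_i ≤ 2+i ∀i, a PF.

1029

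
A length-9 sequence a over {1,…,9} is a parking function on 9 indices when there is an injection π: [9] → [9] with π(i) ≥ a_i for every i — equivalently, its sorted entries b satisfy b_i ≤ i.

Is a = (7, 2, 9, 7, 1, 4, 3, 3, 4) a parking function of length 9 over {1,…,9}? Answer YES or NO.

Order a: b = (1, 2, 3, 3, 4, 4, 7, 7, 9).
  b_1=1 ≤ 1
  b_2=2 ≤ 2
  b_3=3 ≤ 3
  b_4=3 ≤ 4
  b_5=4 ≤ 5
  b_6=4 ≤ 6
  b_7=7 ≤ 7
  b_8=7 ≤ 8
  b_9=9 ≤ 9
All bounds hold ⇒ YES

YES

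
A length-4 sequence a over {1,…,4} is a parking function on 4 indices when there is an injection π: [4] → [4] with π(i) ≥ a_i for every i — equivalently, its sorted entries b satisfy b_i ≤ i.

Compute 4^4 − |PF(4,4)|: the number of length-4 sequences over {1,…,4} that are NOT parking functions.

131

|PF(4,4)| = (4+1−4)·(4+1)^{4−1} = 1 · 125 = 125 (Konheim–Weiss)
One tuple (4,3,4,2) → sorted (2,3,4,4): b_1=2>1, not a PF.
So 256 − 125 = 131 fail.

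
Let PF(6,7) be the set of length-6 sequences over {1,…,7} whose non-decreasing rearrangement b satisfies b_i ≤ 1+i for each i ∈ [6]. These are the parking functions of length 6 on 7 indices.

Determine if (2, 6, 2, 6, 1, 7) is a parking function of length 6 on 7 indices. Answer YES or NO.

NO

Rearranged: b = (1, 2, 2, 6, 6, 7).
  b_1=1 ≤ 2
  b_2=2 ≤ 3
  b_3=2 ≤ 4
  b_4=6 > 5
  fails at i=4 ⇒ NO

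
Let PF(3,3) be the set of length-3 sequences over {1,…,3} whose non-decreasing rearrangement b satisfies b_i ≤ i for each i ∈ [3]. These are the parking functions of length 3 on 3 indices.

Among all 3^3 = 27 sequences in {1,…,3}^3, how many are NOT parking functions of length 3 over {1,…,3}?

11

#PF = (4−3)·4^(3−1) = 1·16 = 16
One tuple (2,3,3) → sorted (2,3,3): b_1=2>1, not a PF.
Total 27; non-PF = 27−16 = 11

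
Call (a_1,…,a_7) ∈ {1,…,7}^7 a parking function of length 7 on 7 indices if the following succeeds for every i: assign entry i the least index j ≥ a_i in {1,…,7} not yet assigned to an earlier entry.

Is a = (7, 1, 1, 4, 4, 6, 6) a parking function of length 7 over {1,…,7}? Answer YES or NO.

NO

Rearranged: b = (1, 1, 4, 4, 6, 6, 7).
  b_1=1 ≤ 1
  b_2=1 ≤ 2
  b_3=4 > 3
  fails at i=3 ⇒ NO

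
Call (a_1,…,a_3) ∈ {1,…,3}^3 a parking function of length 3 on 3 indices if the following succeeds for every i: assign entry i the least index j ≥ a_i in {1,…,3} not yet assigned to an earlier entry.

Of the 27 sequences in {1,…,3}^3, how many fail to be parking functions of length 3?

|PF| = (3−3+1)·(3+1)^(3−1) = 1·16 = 16 [KW]
Example (3,2,2) → sorted (2,2,3): b_1=2>1, not a PF.
3^3 − 16 = 27 − 16 = 11

11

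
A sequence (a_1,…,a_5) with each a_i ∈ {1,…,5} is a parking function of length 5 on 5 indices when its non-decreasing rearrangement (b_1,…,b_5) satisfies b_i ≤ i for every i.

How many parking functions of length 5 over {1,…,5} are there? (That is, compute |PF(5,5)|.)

1296

|PF(5,5)| = 1·6^4 = 1 · 1296 = 1296
Check (1,3,2,1,3) → sorted (1,1,2,3,3): b_i ≤ i ∀i, a PF.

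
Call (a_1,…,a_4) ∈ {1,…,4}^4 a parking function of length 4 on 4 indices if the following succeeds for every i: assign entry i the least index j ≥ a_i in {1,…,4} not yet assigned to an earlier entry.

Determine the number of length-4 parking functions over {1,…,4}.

|PF| = (4+1−4)·(4+1)^{4−1} = 1×125 = 125 (Konheim–Weiss)
One tuple (1,4,3,1) → sorted (1,1,3,4): b_i ≤ i ∀i, a PF.

125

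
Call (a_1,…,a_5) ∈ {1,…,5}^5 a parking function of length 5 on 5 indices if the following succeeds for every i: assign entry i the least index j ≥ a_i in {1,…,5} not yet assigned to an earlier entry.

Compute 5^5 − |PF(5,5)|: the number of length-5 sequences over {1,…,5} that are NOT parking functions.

Count = (5+1−5)·(5+1)^{5−1} = 1·1296 = 1296
One tuple (4,2,4,4,4) → sorted (2,4,4,4,4): b_1=2>1, not a PF.
Total 3125; non-PF = 3125−1296 = 1829

1829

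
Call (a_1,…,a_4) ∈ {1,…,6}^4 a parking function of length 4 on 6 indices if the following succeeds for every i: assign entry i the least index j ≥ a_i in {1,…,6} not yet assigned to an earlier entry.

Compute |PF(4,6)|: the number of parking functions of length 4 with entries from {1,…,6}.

1029

#PF = (6−4+1)·(6+1)^(4−1) = 3·343 = 1029 (Konheim–Weiss)
One tuple (3,3,6,2) → sorted (2,3,3,6): b_i ≤ 2+i ∀i, a PF.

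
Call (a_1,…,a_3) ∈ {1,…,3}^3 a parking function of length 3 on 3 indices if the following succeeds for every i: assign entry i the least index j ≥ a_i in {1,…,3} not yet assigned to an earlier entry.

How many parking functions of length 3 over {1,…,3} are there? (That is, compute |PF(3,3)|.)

Count = (3−3+1)·(3+1)^(3−1) = 1 · 16 = 16 (Konheim–Weiss)
Example (1,1,1) → sorted (1,1,1): b_i ≤ i ∀i, a PF.

16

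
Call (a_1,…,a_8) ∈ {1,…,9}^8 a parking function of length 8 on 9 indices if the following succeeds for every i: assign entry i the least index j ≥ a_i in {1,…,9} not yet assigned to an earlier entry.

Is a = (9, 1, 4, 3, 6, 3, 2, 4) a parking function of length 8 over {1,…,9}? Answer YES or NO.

YES

Order a: b = (1, 2, 3, 3, 4, 4, 6, 9).
  b_1=1 ≤ 2
  b_2=2 ≤ 3
  b_3=3 ≤ 4
  b_4=3 ≤ 5
  b_5=4 ≤ 6
  b_6=4 ≤ 7
  b_7=6 ≤ 8
  b_8=9 ≤ 9
All bounds hold ⇒ YES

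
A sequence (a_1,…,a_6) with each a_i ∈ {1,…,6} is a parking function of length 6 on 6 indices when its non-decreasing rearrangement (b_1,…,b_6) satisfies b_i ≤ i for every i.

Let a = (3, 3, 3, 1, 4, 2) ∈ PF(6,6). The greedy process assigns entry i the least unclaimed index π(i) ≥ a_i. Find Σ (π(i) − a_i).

5

Σπ = 21 ({1..6} each once); Σa = 3+3+3+1+4+2 = 16; disp = 21−16 = 5.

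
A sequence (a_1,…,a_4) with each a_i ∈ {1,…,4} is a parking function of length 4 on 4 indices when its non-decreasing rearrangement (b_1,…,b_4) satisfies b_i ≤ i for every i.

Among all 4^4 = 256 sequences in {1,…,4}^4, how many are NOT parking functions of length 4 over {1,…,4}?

131

#PF = 1·5^3 = 1·125 = 125 (Pollak)
E.g. (4,4,3,4) → sorted (3,4,4,4): b_1=3>1, not a PF.
4^4 − 125 = 256 − 125 = 131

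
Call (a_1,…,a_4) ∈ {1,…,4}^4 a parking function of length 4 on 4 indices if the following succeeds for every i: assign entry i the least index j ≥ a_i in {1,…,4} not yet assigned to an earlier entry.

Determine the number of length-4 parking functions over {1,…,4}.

125

#PF = (5−4)·5^(4−1) = 1 · 125 = 125 [KW]
Example (1,4,1,3) → sorted (1,1,3,4): b_i ≤ i ∀i, a PF.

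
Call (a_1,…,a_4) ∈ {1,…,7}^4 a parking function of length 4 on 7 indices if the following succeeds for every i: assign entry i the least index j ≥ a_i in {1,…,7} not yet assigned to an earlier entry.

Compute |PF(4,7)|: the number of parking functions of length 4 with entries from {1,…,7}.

|PF(4,7)| = (8−4)·8^(4−1) = 4×512 = 2048
E.g. (1,1,5,1) → sorted (1,1,1,5): b_i ≤ 3+i ∀i, a PF.

2048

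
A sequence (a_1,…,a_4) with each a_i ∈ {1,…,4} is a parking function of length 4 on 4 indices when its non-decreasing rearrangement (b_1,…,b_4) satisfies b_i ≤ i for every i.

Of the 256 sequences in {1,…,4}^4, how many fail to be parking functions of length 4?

131

Count = (4+1−4)·(4+1)^{4−1} = 1 · 125 = 125 (Pollak)
E.g. (4,3,3,4) → sorted (3,3,4,4): b_1=3>1, not a PF.
So 256 − 125 = 131 fail.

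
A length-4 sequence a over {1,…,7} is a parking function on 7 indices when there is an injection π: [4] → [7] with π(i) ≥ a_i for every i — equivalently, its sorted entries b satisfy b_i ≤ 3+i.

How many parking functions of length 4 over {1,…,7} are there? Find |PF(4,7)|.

2048

|PF| = (8−4)·8^(4−1) = 4×512 = 2048 [KW]
Example (6,4,3,5) → sorted (3,4,5,6): b_i ≤ 3+i ∀i, a PF.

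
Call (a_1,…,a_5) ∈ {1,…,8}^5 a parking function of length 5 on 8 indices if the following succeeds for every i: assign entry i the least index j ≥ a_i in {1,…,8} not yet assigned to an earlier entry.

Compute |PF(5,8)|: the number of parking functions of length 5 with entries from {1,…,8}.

#PF = 4·9^4 = 4·6561 = 26244 (Pollak)
E.g. (2,4,2,4,5) → sorted (2,2,4,4,5): b_i ≤ 3+i ∀i, a PF.

26244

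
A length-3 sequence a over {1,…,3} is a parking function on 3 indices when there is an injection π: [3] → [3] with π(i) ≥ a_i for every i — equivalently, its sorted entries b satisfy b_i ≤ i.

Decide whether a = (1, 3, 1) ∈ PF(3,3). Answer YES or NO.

Sorted: b = (1, 1, 3).
  b_1=1 ≤ 1
  b_2=1 ≤ 2
  b_3=3 ≤ 3
All bounds hold ⇒ YES

YES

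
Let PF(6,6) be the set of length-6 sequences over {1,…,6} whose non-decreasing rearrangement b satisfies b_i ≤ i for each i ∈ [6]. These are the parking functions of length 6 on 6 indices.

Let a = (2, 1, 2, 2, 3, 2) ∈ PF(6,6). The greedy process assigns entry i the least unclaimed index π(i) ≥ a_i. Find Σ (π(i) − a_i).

9

Σπ = 6·7/2 = 21 (π permutes [6]); Σa = 2+1+2+2+3+2 = 12; disp = 21−12 = 9.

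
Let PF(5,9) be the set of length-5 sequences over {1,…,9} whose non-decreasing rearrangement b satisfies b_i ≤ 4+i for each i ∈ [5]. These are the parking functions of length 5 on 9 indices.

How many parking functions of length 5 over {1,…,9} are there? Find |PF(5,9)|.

50000

Count = (10−5)·10^(5−1) = 5·10000 = 50000 (Pollak)
Check (3,3,5,7,5) → sorted (3,3,5,5,7): b_i ≤ 4+i ∀i, a PF.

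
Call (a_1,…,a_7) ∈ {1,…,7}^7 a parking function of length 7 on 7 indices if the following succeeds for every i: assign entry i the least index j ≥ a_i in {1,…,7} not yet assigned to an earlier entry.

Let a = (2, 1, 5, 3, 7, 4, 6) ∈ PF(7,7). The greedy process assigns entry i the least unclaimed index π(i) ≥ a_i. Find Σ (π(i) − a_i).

Σπ = 7·8/2 = 28 (π permutes [7]); Σa = 2+1+5+3+7+4+6 = 28; disp = 28−28 = 0.

0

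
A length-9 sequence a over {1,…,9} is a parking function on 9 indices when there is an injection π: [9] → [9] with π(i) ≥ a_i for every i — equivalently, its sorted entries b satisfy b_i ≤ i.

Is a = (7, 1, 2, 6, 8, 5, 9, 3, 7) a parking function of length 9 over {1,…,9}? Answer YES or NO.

Sorted: b = (1, 2, 3, 5, 6, 7, 7, 8, 9).
  b_1=1 ≤ 1
  b_2=2 ≤ 2
  b_3=3 ≤ 3
  b_4=5 > 4
  fails at i=4 ⇒ NO

NO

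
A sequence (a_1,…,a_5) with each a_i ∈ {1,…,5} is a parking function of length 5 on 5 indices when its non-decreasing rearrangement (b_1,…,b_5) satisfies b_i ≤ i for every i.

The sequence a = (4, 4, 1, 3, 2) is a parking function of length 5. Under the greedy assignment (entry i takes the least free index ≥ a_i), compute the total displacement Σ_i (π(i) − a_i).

Σπ(i) = 1+…+5 = 15; Σa = 4+4+1+3+2 = 14; disp = 15−14 = 1.

1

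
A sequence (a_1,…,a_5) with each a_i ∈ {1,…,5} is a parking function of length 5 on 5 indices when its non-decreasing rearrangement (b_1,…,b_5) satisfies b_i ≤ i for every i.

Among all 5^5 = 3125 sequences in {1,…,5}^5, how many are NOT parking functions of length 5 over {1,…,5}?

|PF| = (6−5)·6^(5−1) = 1×1296 = 1296 (Pollak)
Example (4,4,4,3,3) → sorted (3,3,4,4,4): b_1=3>1, not a PF.
5^5 − 1296 = 3125 − 1296 = 1829

1829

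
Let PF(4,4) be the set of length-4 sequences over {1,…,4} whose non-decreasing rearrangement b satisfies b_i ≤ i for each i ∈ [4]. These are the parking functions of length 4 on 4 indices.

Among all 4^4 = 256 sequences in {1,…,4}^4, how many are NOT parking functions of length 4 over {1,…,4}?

131

|PF| = (4+1−4)·(4+1)^{4−1} = 1 · 125 = 125 (Pollak)
Check (4,4,3,4) → sorted (3,4,4,4): b_1=3>1, not a PF.
4^4 − 125 = 256 − 125 = 131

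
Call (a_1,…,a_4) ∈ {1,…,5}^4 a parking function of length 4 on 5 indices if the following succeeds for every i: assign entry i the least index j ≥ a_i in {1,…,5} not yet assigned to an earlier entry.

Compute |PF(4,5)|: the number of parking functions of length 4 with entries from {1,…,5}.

Count = 2·6^3 = 2·216 = 432 [KW]
One tuple (2,1,5,4) → sorted (1,2,4,5): b_i ≤ 1+i ∀i, a PF.

432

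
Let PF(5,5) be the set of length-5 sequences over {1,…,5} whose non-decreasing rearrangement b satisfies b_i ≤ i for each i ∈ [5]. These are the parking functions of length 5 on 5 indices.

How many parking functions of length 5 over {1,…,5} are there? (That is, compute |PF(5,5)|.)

#PF = 1·6^4 = 1 · 1296 = 1296
Check (4,1,1,3,5) → sorted (1,1,3,4,5): b_i ≤ i ∀i, a PF.

1296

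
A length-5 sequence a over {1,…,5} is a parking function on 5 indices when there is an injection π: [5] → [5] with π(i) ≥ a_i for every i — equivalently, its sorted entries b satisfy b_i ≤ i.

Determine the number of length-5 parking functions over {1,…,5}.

#PF = (5−5+1)·(5+1)^(5−1) = 1 · 1296 = 1296 (Pollak)
Check (3,1,4,3,1) → sorted (1,1,3,3,4): b_i ≤ i ∀i, a PF.

1296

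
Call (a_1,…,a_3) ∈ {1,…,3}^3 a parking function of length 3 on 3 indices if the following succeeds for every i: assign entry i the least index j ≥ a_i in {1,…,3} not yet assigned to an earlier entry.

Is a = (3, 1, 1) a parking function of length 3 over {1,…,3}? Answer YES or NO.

Order a: b = (1, 1, 3).
  b_1=1 ≤ 1
  b_2=1 ≤ 2
  b_3=3 ≤ 3
All bounds hold ⇒ YES

YES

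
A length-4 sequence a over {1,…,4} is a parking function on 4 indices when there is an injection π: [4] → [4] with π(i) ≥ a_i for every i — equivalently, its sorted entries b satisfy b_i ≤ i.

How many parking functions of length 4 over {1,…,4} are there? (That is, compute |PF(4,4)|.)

|PF| = 1·5^3 = 1×125 = 125
One tuple (4,1,2,3) → sorted (1,2,3,4): b_i ≤ i ∀i, a PF.

125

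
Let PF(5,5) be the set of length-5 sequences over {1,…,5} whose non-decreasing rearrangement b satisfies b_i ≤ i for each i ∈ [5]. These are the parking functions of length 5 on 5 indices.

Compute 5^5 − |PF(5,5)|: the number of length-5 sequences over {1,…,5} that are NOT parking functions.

1829

|PF(5,5)| = (5+1−5)·(5+1)^{5−1} = 1 · 1296 = 1296 (Pollak)
One tuple (5,5,4,5,4) → sorted (4,4,5,5,5): b_1=4>1, not a PF.
5^5 − 1296 = 3125 − 1296 = 1829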